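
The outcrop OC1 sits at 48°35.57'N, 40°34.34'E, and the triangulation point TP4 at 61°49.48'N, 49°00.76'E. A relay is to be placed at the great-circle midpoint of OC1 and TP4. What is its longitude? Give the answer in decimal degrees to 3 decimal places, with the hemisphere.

44.087°E

OC1: φ = +48.59283°, λ = +40.57233°
TP4: φ = +61.82467°, λ = +49.01267°
Bx = cos φ₂ cos Δλ = 0.467057,  By = cos φ₂ sin Δλ = 0.069305
φₘ = atan2(sin φ₁ + sin φ₂, √((cos φ₁ + Bx)² + By²)) = 55.27957°
λₘ = λ₁ + atan2(By, cos φ₁ + Bx) = 44.08676°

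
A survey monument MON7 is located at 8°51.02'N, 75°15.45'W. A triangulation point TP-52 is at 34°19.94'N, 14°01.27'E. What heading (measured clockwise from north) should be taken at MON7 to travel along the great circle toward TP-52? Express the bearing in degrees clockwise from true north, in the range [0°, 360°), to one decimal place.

56.1°

MON7: φ = +8.85033°, λ = -75.25750°
TP-52: φ = +34.33233°, λ = +14.02117°
Δλ = 89.2787°
y = sin Δλ · cos φ₂ = 0.825715
x = cos φ₁ sin φ₂ − sin φ₁ cos φ₂ cos Δλ = 0.555678
θ = atan2(y, x) = 56.0608° → 56.0608° (mod 360°)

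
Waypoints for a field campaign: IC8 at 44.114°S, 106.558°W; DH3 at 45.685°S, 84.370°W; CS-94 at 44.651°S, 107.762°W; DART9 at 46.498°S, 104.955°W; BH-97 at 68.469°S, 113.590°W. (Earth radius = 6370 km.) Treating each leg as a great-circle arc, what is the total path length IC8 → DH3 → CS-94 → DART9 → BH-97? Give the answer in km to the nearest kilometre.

6372 km

IC8→DH3: c = 0.274787 rad, d = 1750.39 km
DH3→CS-94: c = 0.287380 rad, d = 1830.61 km
CS-94→DART9: c = 0.047060 rad, d = 299.77 km
DART9→BH-97: c = 0.391049 rad, d = 2490.98 km
Total = 1750.39 + 1830.61 + 299.77 + 2490.98 = 6371.76 km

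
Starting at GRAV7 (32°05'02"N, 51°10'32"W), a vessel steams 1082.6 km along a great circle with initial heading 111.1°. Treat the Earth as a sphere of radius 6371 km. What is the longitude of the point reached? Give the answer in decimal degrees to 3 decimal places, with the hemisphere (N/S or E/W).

GRAV7: φ = +32.08389°, λ = -51.17556°
δ = d/R = 1082.6/6371 = 0.169926 rad
φ₂ = arcsin(sin φ₁ cos δ + cos φ₁ sin δ cos θ)
   = arcsin(0.53116·0.98560 + 0.84727·0.16911·-0.36000) = 28.15960°
λ₂ = λ₁ + atan2(sin θ sin δ cos φ₁, cos δ − sin φ₁ sin φ₂) = -40.86678°

40.867°W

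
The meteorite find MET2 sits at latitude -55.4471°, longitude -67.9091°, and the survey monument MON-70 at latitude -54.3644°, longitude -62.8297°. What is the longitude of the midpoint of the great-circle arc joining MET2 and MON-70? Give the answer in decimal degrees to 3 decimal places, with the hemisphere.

65.335°W

Bx = cos φ₂ cos Δλ = 0.580340,  By = cos φ₂ sin Δλ = 0.051584
φₘ = atan2(sin φ₁ + sin φ₂, √((cos φ₁ + Bx)² + By²)) = -54.93223°
λₘ = λ₁ + atan2(By, cos φ₁ + Bx) = -65.33523°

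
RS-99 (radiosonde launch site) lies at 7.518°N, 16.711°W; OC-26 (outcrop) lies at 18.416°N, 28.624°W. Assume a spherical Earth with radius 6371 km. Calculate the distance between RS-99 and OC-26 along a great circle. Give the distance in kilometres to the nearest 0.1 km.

1768.8 km

Δφ = 10.8980°,  Δλ = -11.9130°
a = sin²(Δφ/2) + cos φ₁ cos φ₂ sin²(Δλ/2) = 0.019147
c = 2·arcsin(√a) = 0.277636 rad = 15.9074°
d = R·c = 6371 × 0.277636 = 1768.8 km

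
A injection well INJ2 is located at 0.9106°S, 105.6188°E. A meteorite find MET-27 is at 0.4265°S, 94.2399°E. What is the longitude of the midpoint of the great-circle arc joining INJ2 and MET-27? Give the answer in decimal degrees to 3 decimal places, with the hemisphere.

99.929°E

Bx = cos φ₂ cos Δλ = 0.980317,  By = cos φ₂ sin Δλ = -0.197291
φₘ = atan2(sin φ₁ + sin φ₂, √((cos φ₁ + Bx)² + By²)) = -0.67186°
λₘ = λ₁ + atan2(By, cos φ₁ + Bx) = 99.92907°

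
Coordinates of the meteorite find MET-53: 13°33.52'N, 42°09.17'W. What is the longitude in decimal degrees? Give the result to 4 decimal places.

42° + 9.17′/60 = 42 + 0.15283 = 42.1528°

42.1528°W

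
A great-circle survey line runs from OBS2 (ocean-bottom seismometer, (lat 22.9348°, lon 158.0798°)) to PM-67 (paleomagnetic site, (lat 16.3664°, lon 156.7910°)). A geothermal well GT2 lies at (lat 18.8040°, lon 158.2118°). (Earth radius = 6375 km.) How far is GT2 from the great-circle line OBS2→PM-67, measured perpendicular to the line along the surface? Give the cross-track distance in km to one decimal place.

δ₁₃ = central angle OBS2→GT2 = 0.072128 rad  (haversine)
θ₁₃ = bearing OBS2→GT2 = 178.266°,  θ₁₂ = bearing OBS2→PM-67 = 190.692°
dₓₜ = R·arcsin(sin δ₁₃ · sin(θ₁₃ − θ₁₂)) = 6375·arcsin(0.07207·sin(-12.427°)) = -98.865 km
|dₓₜ| = 98.865 km

98.9 km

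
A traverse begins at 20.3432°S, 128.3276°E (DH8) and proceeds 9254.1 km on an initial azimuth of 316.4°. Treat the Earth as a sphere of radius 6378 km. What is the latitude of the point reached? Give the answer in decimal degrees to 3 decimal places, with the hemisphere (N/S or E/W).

δ = d/R = 9254.1/6378 = 1.450941 rad
φ₂ = arcsin(sin φ₁ cos δ + cos φ₁ sin δ cos θ)
   = arcsin(-0.34764·0.11957 + 0.93763·0.99283·0.72417) = 39.23960°
λ₂ = λ₁ + atan2(sin θ sin δ cos φ₁, cos δ − sin φ₁ sin φ₂) = 66.19770°

39.240°N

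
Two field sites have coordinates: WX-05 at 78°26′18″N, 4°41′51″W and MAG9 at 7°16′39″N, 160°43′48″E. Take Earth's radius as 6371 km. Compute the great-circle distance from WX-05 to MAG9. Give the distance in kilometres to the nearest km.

WX-05: φ = +78.43833°, λ = -4.69750°
MAG9: φ = +7.27750°, λ = +160.73000°
Δφ = -71.1608°,  Δλ = 165.4275°
a = sin²(Δφ/2) + cos φ₁ cos φ₂ sin²(Δλ/2) = 0.534154
c = 2·arcsin(√a) = 1.639157 rad = 93.9168°
d = R·c = 6371 × 1.639157 = 10443.1 km

10443 km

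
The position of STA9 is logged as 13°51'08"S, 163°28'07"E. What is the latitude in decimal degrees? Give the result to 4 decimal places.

13° + 51′/60 + 8″/3600 = 13 + 0.85000 + 0.00222 = 13.8522°

13.8522°S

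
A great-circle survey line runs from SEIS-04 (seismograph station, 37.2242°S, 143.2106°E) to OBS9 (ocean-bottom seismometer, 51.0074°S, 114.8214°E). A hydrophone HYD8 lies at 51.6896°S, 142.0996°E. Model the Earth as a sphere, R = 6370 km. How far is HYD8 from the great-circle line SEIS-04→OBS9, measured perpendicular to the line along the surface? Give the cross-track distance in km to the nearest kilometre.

1107 km

δ₁₃ = central angle SEIS-04→HYD8 = 0.252840 rad  (haversine)
θ₁₃ = bearing SEIS-04→HYD8 = 182.754°,  θ₁₂ = bearing SEIS-04→OBS9 = 226.487°
dₓₜ = R·arcsin(sin δ₁₃ · sin(θ₁₃ − θ₁₂)) = 6370·arcsin(0.25015·sin(-43.733°)) = -1107.146 km
|dₓₜ| = 1107.146 km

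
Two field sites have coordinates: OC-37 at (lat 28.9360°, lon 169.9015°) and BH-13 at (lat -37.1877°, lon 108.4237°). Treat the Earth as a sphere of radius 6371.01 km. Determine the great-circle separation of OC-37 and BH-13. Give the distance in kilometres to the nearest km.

9750 km

Δφ = -66.1237°,  Δλ = -61.4778°
a = sin²(Δφ/2) + cos φ₁ cos φ₂ sin²(Δλ/2) = 0.479763
c = 2·arcsin(√a) = 1.530312 rad = 87.6804°
d = R·c = 6371.01 × 1.530312 = 9749.6 km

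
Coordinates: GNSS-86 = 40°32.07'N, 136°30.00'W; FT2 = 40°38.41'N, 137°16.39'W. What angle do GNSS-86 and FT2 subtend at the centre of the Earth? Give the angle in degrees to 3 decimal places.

GNSS-86: φ = +40.53450°, λ = -136.50000°
FT2: φ = +40.64017°, λ = -137.27317°
Δφ = 0.1057°,  Δλ = -0.7732°
a = sin²(Δφ/2) + cos φ₁ cos φ₂ sin²(Δλ/2) = 0.000027
c = 2·arcsin(√a) = 0.010412 rad = 0.5966°

0.597°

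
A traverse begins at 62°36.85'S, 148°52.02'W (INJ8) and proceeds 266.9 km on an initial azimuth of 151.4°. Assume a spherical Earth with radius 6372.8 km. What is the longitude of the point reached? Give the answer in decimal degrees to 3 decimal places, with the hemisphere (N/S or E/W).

INJ8: φ = -62.61417°, λ = -148.86700°
δ = d/R = 266.9/6372.8 = 0.041881 rad
φ₂ = arcsin(sin φ₁ cos δ + cos φ₁ sin δ cos θ)
   = arcsin(-0.88793·0.99912 + 0.45998·0.04187·-0.87798) = -64.69691°
λ₂ = λ₁ + atan2(sin θ sin δ cos φ₁, cos δ − sin φ₁ sin φ₂) = -146.17926°

146.179°W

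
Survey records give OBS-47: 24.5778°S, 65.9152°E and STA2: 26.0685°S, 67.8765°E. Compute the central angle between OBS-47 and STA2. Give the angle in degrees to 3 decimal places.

2.316°

Δφ = -1.4907°,  Δλ = 1.9613°
a = sin²(Δφ/2) + cos φ₁ cos φ₂ sin²(Δλ/2) = 0.000408
c = 2·arcsin(√a) = 0.040425 rad = 2.3162°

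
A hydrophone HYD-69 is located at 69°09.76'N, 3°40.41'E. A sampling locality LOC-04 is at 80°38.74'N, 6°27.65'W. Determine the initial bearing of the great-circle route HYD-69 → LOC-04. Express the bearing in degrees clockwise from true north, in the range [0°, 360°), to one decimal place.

351.9°

HYD-69: φ = +69.16267°, λ = +3.67350°
LOC-04: φ = +80.64567°, λ = -6.46083°
Δλ = -10.1343°
y = sin Δλ · cos φ₂ = -0.028600
x = cos φ₁ sin φ₂ − sin φ₁ cos φ₂ cos Δλ = 0.201447
θ = atan2(y, x) = -8.0804° → 351.9196° (mod 360°)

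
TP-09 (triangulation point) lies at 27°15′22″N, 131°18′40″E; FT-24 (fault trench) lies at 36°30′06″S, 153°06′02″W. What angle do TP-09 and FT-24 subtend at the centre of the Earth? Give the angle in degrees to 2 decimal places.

TP-09: φ = +27.25611°, λ = +131.31111°
FT-24: φ = -36.50167°, λ = -153.10056°
Δφ = -63.7578°,  Δλ = 75.5883°
a = sin²(Δφ/2) + cos φ₁ cos φ₂ sin²(Δλ/2) = 0.547285
c = 2·arcsin(√a) = 1.665507 rad = 95.4265°

95.43°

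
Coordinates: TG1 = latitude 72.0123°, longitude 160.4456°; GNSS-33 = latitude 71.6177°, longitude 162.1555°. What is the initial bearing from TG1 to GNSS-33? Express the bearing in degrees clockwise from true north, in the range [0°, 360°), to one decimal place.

Δλ = 1.7099°
y = sin Δλ · cos φ₂ = 0.009410
x = cos φ₁ sin φ₂ − sin φ₁ cos φ₂ cos Δλ = -0.006753
θ = atan2(y, x) = 125.6669° → 125.6669° (mod 360°)

125.7°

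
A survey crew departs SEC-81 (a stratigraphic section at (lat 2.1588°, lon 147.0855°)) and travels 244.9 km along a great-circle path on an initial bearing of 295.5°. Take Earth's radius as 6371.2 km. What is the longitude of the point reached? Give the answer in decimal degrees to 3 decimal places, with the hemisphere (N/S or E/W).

145.095°E

δ = d/R = 244.9/6371.2 = 0.038439 rad
φ₂ = arcsin(sin φ₁ cos δ + cos φ₁ sin δ cos θ)
   = arcsin(0.03767·0.99926 + 0.99929·0.03843·0.43051) = 3.10545°
λ₂ = λ₁ + atan2(sin θ sin δ cos φ₁, cos δ − sin φ₁ sin φ₂) = 145.09484°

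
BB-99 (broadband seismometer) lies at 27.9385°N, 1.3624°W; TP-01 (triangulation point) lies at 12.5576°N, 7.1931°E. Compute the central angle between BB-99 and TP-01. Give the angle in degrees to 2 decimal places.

Δφ = -15.3809°,  Δλ = 8.5555°
a = sin²(Δφ/2) + cos φ₁ cos φ₂ sin²(Δλ/2) = 0.022706
c = 2·arcsin(√a) = 0.302522 rad = 17.3332°

17.33°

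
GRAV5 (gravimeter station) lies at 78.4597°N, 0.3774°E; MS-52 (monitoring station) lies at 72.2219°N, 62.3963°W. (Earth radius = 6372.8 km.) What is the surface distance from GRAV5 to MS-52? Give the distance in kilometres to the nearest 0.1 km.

Δφ = -6.2378°,  Δλ = -62.7737°
a = sin²(Δφ/2) + cos φ₁ cos φ₂ sin²(Δλ/2) = 0.019529
c = 2·arcsin(√a) = 0.280410 rad = 16.0663°
d = R·c = 6372.8 × 0.280410 = 1787.0 km

1787.0 km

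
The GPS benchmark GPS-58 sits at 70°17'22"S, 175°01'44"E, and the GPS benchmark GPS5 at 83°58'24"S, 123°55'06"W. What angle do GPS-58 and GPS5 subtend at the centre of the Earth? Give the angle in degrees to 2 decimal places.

17.57°

GPS-58: φ = -70.28944°, λ = +175.02889°
GPS5: φ = -83.97333°, λ = -123.91833°
Δφ = -13.6839°,  Δλ = 61.0528°
a = sin²(Δφ/2) + cos φ₁ cos φ₂ sin²(Δλ/2) = 0.023328
c = 2·arcsin(√a) = 0.306670 rad = 17.5709°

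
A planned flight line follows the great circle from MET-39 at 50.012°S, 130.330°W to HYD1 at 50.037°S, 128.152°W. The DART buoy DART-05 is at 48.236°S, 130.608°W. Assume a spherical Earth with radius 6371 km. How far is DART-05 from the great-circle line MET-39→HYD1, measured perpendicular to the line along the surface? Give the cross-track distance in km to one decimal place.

196.7 km

δ₁₃ = central angle MET-39→DART-05 = 0.031159 rad  (haversine)
θ₁₃ = bearing MET-39→DART-05 = 354.046°,  θ₁₂ = bearing MET-39→HYD1 = 91.858°
dₓₜ = R·arcsin(sin δ₁₃ · sin(θ₁₃ − θ₁₂)) = 6371·arcsin(0.03115·sin(262.188°)) = -196.672 km
|dₓₜ| = 196.672 km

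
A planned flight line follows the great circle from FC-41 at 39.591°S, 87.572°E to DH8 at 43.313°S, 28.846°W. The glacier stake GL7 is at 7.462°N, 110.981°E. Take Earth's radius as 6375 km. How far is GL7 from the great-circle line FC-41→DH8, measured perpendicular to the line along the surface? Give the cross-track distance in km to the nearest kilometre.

1001 km

δ₁₃ = central angle FC-41→GL7 = 0.904051 rad  (haversine)
θ₁₃ = bearing FC-41→GL7 = 30.085°,  θ₁₂ = bearing FC-41→DH8 = 221.562°
dₓₜ = R·arcsin(sin δ₁₃ · sin(θ₁₃ − θ₁₂)) = 6375·arcsin(0.78584·sin(-191.477°)) = 1000.897 km
|dₓₜ| = 1000.897 km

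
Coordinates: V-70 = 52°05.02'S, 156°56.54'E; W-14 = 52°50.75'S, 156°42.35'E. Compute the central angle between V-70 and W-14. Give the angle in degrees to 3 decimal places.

V-70: φ = -52.08367°, λ = +156.94233°
W-14: φ = -52.84583°, λ = +156.70583°
Δφ = -0.7622°,  Δλ = -0.2365°
a = sin²(Δφ/2) + cos φ₁ cos φ₂ sin²(Δλ/2) = 0.000046
c = 2·arcsin(√a) = 0.013538 rad = 0.7757°

0.776°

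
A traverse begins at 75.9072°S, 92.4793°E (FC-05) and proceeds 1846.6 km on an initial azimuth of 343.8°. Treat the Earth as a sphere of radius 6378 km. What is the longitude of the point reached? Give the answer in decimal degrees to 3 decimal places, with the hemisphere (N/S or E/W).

83.415°E

δ = d/R = 1846.6/6378 = 0.289526 rad
φ₂ = arcsin(sin φ₁ cos δ + cos φ₁ sin δ cos θ)
   = arcsin(-0.96990·0.95838 + 0.24349·0.28550·0.96029) = -59.62992°
λ₂ = λ₁ + atan2(sin θ sin δ cos φ₁, cos δ − sin φ₁ sin φ₂) = 83.41494°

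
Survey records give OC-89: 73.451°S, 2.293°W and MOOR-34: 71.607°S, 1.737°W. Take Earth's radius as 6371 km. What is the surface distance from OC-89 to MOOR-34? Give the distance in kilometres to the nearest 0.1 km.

205.9 km

Δφ = 1.8440°,  Δλ = 0.5560°
a = sin²(Δφ/2) + cos φ₁ cos φ₂ sin²(Δλ/2) = 0.000261
c = 2·arcsin(√a) = 0.032315 rad = 1.8515°
d = R·c = 6371 × 0.032315 = 205.9 km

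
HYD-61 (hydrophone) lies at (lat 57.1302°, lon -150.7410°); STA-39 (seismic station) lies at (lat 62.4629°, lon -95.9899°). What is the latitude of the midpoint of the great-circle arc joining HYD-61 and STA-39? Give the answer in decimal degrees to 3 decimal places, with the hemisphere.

62.645°N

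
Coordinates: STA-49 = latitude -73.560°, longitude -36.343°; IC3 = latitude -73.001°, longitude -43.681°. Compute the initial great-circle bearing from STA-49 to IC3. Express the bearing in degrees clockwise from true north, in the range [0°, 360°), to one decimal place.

Δλ = -7.3380°
y = sin Δλ · cos φ₂ = -0.037340
x = cos φ₁ sin φ₂ − sin φ₁ cos φ₂ cos Δλ = 0.007460
θ = atan2(y, x) = -78.7024° → 281.2976° (mod 360°)

281.3°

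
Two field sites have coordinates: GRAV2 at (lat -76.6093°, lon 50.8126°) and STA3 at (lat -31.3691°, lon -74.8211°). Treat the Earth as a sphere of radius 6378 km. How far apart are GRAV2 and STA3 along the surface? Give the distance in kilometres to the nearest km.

7455 km

Δφ = 45.2402°,  Δλ = -125.6337°
a = sin²(Δφ/2) + cos φ₁ cos φ₂ sin²(Δλ/2) = 0.304403
c = 2·arcsin(√a) = 1.168867 rad = 66.9712°
d = R·c = 6378 × 1.168867 = 7455.0 km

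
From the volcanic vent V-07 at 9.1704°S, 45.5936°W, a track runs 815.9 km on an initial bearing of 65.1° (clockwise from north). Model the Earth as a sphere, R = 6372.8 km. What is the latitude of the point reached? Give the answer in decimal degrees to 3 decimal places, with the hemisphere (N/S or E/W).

6.027°S

δ = d/R = 815.9/6372.8 = 0.128028 rad
φ₂ = arcsin(sin φ₁ cos δ + cos φ₁ sin δ cos θ)
   = arcsin(-0.15937·0.99182 + 0.98722·0.12768·0.42104) = -6.02696°
λ₂ = λ₁ + atan2(sin θ sin δ cos φ₁, cos δ − sin φ₁ sin φ₂) = -38.90609°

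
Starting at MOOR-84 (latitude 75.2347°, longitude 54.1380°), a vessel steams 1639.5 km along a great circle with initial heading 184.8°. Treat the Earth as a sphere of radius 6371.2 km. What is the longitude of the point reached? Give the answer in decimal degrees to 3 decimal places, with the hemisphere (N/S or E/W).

51.658°E

δ = d/R = 1639.5/6371.2 = 0.257330 rad
φ₂ = arcsin(sin φ₁ cos δ + cos φ₁ sin δ cos θ)
   = arcsin(0.96698·0.96707 + 0.25486·0.25450·-0.99649) = 60.51726°
λ₂ = λ₁ + atan2(sin θ sin δ cos φ₁, cos δ − sin φ₁ sin φ₂) = 51.65802°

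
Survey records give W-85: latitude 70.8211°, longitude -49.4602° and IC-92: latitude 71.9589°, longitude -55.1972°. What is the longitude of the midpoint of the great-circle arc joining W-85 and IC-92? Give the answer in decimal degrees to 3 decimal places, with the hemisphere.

52.244°W

Bx = cos φ₂ cos Δλ = 0.308148,  By = cos φ₂ sin Δλ = -0.030958
φₘ = atan2(sin φ₁ + sin φ₂, √((cos φ₁ + Bx)² + By²)) = 71.41170°
λₘ = λ₁ + atan2(By, cos φ₁ + Bx) = -52.24404°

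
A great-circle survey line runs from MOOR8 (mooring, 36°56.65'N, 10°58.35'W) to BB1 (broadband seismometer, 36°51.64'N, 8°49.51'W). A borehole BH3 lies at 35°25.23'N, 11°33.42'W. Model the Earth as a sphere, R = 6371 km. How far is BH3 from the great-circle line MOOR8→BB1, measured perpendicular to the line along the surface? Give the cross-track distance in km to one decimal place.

171.1 km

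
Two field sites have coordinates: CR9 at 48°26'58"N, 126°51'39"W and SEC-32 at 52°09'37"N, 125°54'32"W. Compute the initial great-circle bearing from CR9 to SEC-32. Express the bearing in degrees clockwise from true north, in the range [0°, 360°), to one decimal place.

8.9°

CR9: φ = +48.44944°, λ = -126.86083°
SEC-32: φ = +52.16028°, λ = -125.90889°
Δλ = 0.9519°
y = sin Δλ · cos φ₂ = 0.010192
x = cos φ₁ sin φ₂ − sin φ₁ cos φ₂ cos Δλ = 0.064784
θ = atan2(y, x) = 8.9404° → 8.9404° (mod 360°)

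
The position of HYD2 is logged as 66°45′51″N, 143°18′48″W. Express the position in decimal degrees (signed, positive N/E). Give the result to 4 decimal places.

+66.7642°, -143.3133°

lat: 66.7642° N → +66.7642°
lon: 143.3133° W → -143.3133°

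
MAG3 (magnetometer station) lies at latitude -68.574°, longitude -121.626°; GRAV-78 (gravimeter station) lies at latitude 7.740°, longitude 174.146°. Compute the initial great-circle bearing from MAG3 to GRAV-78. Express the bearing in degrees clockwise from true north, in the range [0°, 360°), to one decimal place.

296.8°

Δλ = -64.2280°
y = sin Δλ · cos φ₂ = -0.892327
x = cos φ₁ sin φ₂ − sin φ₁ cos φ₂ cos Δλ = 0.450253
θ = atan2(y, x) = -63.2253° → 296.7747° (mod 360°)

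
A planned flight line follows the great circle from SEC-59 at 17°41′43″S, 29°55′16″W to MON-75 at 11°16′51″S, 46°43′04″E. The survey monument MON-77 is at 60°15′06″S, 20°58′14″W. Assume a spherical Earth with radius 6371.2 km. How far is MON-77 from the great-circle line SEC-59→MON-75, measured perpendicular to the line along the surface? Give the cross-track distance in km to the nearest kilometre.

SEC-59: φ = -17.69528°, λ = -29.92111°
MON-75: φ = -11.28083°, λ = +46.71778°
MON-77: φ = -60.25167°, λ = -20.97056°
δ₁₃ = central angle SEC-59→MON-77 = 0.751221 rad  (haversine)
θ₁₃ = bearing SEC-59→MON-77 = 173.506°,  θ₁₂ = bearing SEC-59→MON-75 = 97.019°
dₓₜ = R·arcsin(sin δ₁₃ · sin(θ₁₃ − θ₁₂)) = 6371.2·arcsin(0.68253·sin(76.486°)) = 4623.376 km
|dₓₜ| = 4623.376 km

4623 km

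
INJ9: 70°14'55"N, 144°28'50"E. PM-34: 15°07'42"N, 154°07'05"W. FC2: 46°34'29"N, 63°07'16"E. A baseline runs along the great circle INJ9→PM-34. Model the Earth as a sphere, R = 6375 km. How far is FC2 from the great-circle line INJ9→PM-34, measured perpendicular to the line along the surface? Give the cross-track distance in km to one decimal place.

INJ9: φ = +70.24861°, λ = +144.48056°
PM-34: φ = +15.12833°, λ = -154.11806°
FC2: φ = +46.57472°, λ = +63.12111°
δ₁₃ = central angle INJ9→FC2 = 0.769235 rad  (haversine)
θ₁₃ = bearing INJ9→FC2 = 282.305°,  θ₁₂ = bearing INJ9→PM-34 = 112.247°
dₓₜ = R·arcsin(sin δ₁₃ · sin(θ₁₃ − θ₁₂)) = 6375·arcsin(0.69559·sin(170.058°)) = 767.474 km
|dₓₜ| = 767.474 km

767.5 km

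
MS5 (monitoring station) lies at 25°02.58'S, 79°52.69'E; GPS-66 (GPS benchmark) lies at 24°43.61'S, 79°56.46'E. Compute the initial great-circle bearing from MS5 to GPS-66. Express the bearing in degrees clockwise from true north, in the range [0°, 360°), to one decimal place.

10.2°

MS5: φ = -25.04300°, λ = +79.87817°
GPS-66: φ = -24.72683°, λ = +79.94100°
Δλ = 0.0628°
y = sin Δλ · cos φ₂ = 0.000996
x = cos φ₁ sin φ₂ − sin φ₁ cos φ₂ cos Δλ = 0.005518
θ = atan2(y, x) = 10.2329° → 10.2329° (mod 360°)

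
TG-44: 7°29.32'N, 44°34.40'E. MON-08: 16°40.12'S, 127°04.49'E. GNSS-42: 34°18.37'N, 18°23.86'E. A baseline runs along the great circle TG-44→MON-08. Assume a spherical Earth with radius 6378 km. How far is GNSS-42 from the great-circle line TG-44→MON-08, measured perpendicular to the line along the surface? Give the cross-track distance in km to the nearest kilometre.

2149 km

TG-44: φ = +7.48867°, λ = +44.57333°
MON-08: φ = -16.66867°, λ = +127.07483°
GNSS-42: φ = +34.30617°, λ = +18.39767°
δ₁₃ = central angle TG-44→GNSS-42 = 0.629271 rad  (haversine)
θ₁₃ = bearing TG-44→GNSS-42 = 321.748°,  θ₁₂ = bearing TG-44→MON-08 = 107.567°
dₓₜ = R·arcsin(sin δ₁₃ · sin(θ₁₃ − θ₁₂)) = 6378·arcsin(0.58856·sin(214.181°)) = -2149.400 km
|dₓₜ| = 2149.400 km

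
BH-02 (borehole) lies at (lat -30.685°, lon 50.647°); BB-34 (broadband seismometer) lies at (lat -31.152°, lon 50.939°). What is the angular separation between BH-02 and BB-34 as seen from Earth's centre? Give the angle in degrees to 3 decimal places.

0.530°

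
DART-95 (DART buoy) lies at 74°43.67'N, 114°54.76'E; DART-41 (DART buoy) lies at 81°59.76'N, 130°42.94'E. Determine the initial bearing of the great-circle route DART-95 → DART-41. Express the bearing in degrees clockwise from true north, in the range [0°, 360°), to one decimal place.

DART-95: φ = +74.72783°, λ = +114.91267°
DART-41: φ = +81.99600°, λ = +130.71567°
Δλ = 15.8030°
y = sin Δλ · cos φ₂ = 0.037920
x = cos φ₁ sin φ₂ − sin φ₁ cos φ₂ cos Δλ = 0.131590
θ = atan2(y, x) = 16.0752° → 16.0752° (mod 360°)

16.1°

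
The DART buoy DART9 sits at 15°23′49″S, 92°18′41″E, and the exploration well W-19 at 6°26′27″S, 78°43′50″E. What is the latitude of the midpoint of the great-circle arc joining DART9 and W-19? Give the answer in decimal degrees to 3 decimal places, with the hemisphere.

DART9: φ = -15.39694°, λ = +92.31139°
W-19: φ = -6.44083°, λ = +78.73056°
Bx = cos φ₂ cos Δλ = 0.965904,  By = cos φ₂ sin Δλ = -0.233335
φₘ = atan2(sin φ₁ + sin φ₂, √((cos φ₁ + Bx)² + By²)) = -10.99413°
λₘ = λ₁ + atan2(By, cos φ₁ + Bx) = 85.41790°

10.994°S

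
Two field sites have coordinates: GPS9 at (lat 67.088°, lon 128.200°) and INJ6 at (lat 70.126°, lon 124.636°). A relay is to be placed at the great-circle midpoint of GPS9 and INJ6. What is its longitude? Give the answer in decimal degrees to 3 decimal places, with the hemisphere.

126.539°E

Bx = cos φ₂ cos Δλ = 0.339295,  By = cos φ₂ sin Δλ = -0.021133
φₘ = atan2(sin φ₁ + sin φ₂, √((cos φ₁ + Bx)² + By²)) = 68.61637°
λₘ = λ₁ + atan2(By, cos φ₁ + Bx) = 126.53866°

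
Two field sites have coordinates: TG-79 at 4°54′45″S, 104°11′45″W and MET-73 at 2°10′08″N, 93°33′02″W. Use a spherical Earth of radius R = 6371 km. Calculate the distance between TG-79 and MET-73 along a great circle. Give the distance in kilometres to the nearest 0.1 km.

1420.8 km

TG-79: φ = -4.91250°, λ = -104.19583°
MET-73: φ = +2.16889°, λ = -93.55056°
Δφ = 7.0814°,  Δλ = 10.6453°
a = sin²(Δφ/2) + cos φ₁ cos φ₂ sin²(Δλ/2) = 0.012381
c = 2·arcsin(√a) = 0.223005 rad = 12.7773°
d = R·c = 6371 × 0.223005 = 1420.8 km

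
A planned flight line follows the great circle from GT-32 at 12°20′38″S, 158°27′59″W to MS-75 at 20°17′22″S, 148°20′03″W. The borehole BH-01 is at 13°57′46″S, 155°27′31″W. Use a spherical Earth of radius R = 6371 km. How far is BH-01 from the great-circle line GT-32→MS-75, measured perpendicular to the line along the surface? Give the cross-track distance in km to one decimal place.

GT-32: φ = -12.34389°, λ = -158.46639°
MS-75: φ = -20.28944°, λ = -148.33417°
BH-01: φ = -13.96278°, λ = -155.45861°
δ₁₃ = central angle GT-32→BH-01 = 0.058405 rad  (haversine)
θ₁₃ = bearing GT-32→BH-01 = 119.267°,  θ₁₂ = bearing GT-32→MS-75 = 130.587°
dₓₜ = R·arcsin(sin δ₁₃ · sin(θ₁₃ − θ₁₂)) = 6371·arcsin(0.05837·sin(-11.320°)) = -72.997 km
|dₓₜ| = 72.997 km

73.0 km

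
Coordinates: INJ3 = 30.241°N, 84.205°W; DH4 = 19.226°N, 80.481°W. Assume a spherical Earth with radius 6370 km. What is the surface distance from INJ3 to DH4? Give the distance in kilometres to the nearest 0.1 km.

1280.8 km

Δφ = -11.0150°,  Δλ = 3.7240°
a = sin²(Δφ/2) + cos φ₁ cos φ₂ sin²(Δλ/2) = 0.010073
c = 2·arcsin(√a) = 0.201063 rad = 11.5201°
d = R·c = 6370 × 0.201063 = 1280.8 km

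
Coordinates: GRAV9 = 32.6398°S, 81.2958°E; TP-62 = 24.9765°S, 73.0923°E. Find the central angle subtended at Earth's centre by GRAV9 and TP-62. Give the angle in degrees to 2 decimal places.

Δφ = 7.6633°,  Δλ = -8.2035°
a = sin²(Δφ/2) + cos φ₁ cos φ₂ sin²(Δλ/2) = 0.008371
c = 2·arcsin(√a) = 0.183242 rad = 10.4990°

10.50°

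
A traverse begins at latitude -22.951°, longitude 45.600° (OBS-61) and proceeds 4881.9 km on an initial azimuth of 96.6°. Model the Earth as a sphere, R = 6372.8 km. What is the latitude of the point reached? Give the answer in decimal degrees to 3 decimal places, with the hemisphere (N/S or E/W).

20.756°S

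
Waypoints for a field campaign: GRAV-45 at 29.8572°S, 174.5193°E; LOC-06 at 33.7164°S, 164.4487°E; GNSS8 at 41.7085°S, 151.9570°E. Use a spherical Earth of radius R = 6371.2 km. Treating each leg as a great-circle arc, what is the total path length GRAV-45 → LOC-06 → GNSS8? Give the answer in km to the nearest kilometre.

GRAV-45→LOC-06: c = 0.163780 rad, d = 1043.47 km
LOC-06→GNSS8: c = 0.221417 rad, d = 1410.69 km
Total = 1043.47 + 1410.69 = 2454.16 km

2454 km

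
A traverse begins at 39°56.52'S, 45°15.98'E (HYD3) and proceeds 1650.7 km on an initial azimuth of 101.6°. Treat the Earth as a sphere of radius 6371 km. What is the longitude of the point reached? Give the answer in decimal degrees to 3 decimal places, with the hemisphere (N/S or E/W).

64.784°E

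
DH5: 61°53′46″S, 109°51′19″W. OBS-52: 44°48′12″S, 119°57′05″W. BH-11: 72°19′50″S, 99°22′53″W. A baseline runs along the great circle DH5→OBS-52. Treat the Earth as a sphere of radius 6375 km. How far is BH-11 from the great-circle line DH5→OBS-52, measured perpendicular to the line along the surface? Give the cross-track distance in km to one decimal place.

152.0 km

DH5: φ = -61.89611°, λ = -109.85528°
OBS-52: φ = -44.80333°, λ = -119.95139°
BH-11: φ = -72.33056°, λ = -99.38139°
δ₁₃ = central angle DH5→BH-11 = 0.194831 rad  (haversine)
θ₁₃ = bearing DH5→BH-11 = 163.441°,  θ₁₂ = bearing DH5→OBS-52 = 336.365°
dₓₜ = R·arcsin(sin δ₁₃ · sin(θ₁₃ − θ₁₂)) = 6375·arcsin(0.19360·sin(-172.925°)) = -152.040 km
|dₓₜ| = 152.040 km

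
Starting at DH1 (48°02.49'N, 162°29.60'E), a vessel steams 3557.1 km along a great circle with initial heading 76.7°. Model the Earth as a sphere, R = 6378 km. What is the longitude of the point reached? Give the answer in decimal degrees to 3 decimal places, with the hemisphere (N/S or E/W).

DH1: φ = +48.04150°, λ = +162.49333°
δ = d/R = 3557.1/6378 = 0.557714 rad
φ₂ = arcsin(sin φ₁ cos δ + cos φ₁ sin δ cos θ)
   = arcsin(0.74363·0.84847 + 0.66859·0.52925·0.23005) = 45.42631°
λ₂ = λ₁ + atan2(sin θ sin δ cos φ₁, cos δ − sin φ₁ sin φ₂) = -150.29438°

150.294°W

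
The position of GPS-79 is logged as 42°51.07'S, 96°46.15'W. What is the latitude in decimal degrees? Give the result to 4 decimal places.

42.8512°S

42° + 51.07′/60 = 42 + 0.85117 = 42.8512°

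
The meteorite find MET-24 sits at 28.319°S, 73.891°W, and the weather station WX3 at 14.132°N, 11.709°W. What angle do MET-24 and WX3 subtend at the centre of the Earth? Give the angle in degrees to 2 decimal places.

Δφ = 42.4510°,  Δλ = 62.1820°
a = sin²(Δφ/2) + cos φ₁ cos φ₂ sin²(Δλ/2) = 0.358721
c = 2·arcsin(√a) = 1.284336 rad = 73.5871°

73.59°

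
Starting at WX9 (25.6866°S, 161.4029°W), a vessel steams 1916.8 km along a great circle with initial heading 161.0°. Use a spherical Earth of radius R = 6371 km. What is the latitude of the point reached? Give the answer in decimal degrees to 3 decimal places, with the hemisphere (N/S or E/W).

41.797°S

δ = d/R = 1916.8/6371 = 0.300863 rad
φ₂ = arcsin(sin φ₁ cos δ + cos φ₁ sin δ cos θ)
   = arcsin(-0.43345·0.95508 + 0.90118·0.29634·-0.94552) = -41.79659°
λ₂ = λ₁ + atan2(sin θ sin δ cos φ₁, cos δ − sin φ₁ sin φ₂) = -153.96715°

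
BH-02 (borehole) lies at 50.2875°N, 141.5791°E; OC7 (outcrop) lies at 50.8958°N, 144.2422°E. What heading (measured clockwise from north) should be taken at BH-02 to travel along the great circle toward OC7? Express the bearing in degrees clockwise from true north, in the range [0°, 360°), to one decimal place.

Δλ = 2.6631°
y = sin Δλ · cos φ₂ = 0.029306
x = cos φ₁ sin φ₂ − sin φ₁ cos φ₂ cos Δλ = 0.011141
θ = atan2(y, x) = 69.1856° → 69.1856° (mod 360°)

69.2°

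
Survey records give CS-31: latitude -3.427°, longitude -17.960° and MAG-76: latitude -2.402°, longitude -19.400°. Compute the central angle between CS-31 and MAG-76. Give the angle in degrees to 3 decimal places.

1.766°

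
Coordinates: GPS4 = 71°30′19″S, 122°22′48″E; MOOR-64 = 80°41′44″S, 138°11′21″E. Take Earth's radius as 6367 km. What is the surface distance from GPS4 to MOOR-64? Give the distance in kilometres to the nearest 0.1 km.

1095.9 km

GPS4: φ = -71.50528°, λ = +122.38000°
MOOR-64: φ = -80.69556°, λ = +138.18917°
Δφ = -9.1903°,  Δλ = 15.8092°
a = sin²(Δφ/2) + cos φ₁ cos φ₂ sin²(Δλ/2) = 0.007388
c = 2·arcsin(√a) = 0.172123 rad = 9.8619°
d = R·c = 6367 × 0.172123 = 1095.9 km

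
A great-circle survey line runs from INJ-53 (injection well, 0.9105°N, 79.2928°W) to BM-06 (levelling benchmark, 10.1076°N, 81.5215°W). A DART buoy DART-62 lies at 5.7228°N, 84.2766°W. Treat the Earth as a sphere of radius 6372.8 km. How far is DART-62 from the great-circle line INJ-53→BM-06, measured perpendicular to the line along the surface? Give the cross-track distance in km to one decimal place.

δ₁₃ = central angle INJ-53→DART-62 = 0.120792 rad  (haversine)
θ₁₃ = bearing INJ-53→DART-62 = 314.163°,  θ₁₂ = bearing INJ-53→BM-06 = 346.531°
dₓₜ = R·arcsin(sin δ₁₃ · sin(θ₁₃ − θ₁₂)) = 6372.8·arcsin(0.12050·sin(-32.368°)) = -411.388 km
|dₓₜ| = 411.388 km

411.4 km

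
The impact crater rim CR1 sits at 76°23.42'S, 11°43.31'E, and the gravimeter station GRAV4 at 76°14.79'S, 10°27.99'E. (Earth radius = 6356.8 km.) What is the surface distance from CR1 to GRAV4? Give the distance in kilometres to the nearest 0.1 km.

CR1: φ = -76.39033°, λ = +11.72183°
GRAV4: φ = -76.24650°, λ = +10.46650°
Δφ = 0.1438°,  Δλ = -1.2553°
a = sin²(Δφ/2) + cos φ₁ cos φ₂ sin²(Δλ/2) = 0.000008
c = 2·arcsin(√a) = 0.005758 rad = 0.3299°
d = R·c = 6356.8 × 0.005758 = 36.6 km

36.6 km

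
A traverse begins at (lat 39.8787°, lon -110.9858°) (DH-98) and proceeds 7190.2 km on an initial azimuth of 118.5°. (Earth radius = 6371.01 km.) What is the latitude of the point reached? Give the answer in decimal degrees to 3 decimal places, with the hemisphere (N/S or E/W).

δ = d/R = 7190.2/6371.01 = 1.128581 rad
φ₂ = arcsin(sin φ₁ cos δ + cos φ₁ sin δ cos θ)
   = arcsin(0.64116·0.42794 + 0.76740·0.90381·-0.47716) = -3.24283°
λ₂ = λ₁ + atan2(sin θ sin δ cos φ₁, cos δ − sin φ₁ sin φ₂) = -58.27820°

3.243°S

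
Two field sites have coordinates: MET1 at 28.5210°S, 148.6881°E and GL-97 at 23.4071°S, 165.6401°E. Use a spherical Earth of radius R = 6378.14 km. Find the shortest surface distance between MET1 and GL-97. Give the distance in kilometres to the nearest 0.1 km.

1787.5 km

Δφ = 5.1139°,  Δλ = 16.9520°
a = sin²(Δφ/2) + cos φ₁ cos φ₂ sin²(Δλ/2) = 0.019508
c = 2·arcsin(√a) = 0.280259 rad = 16.0577°
d = R·c = 6378.14 × 0.280259 = 1787.5 km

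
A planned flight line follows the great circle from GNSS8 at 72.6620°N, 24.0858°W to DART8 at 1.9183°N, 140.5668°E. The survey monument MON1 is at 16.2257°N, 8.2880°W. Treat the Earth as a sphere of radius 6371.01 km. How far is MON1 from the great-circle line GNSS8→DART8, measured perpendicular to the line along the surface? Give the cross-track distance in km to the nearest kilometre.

δ₁₃ = central angle GNSS8→MON1 = 0.997915 rad  (haversine)
θ₁₃ = bearing GNSS8→MON1 = 161.877°,  θ₁₂ = bearing GNSS8→DART8 = 15.878°
dₓₜ = R·arcsin(sin δ₁₃ · sin(θ₁₃ − θ₁₂)) = 6371.01·arcsin(0.84034·sin(145.999°)) = 3116.748 km
|dₓₜ| = 3116.748 km

3117 km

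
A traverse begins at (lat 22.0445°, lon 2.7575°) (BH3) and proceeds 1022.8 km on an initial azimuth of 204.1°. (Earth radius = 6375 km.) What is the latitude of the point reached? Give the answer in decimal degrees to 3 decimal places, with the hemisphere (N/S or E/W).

δ = d/R = 1022.8/6375 = 0.160439 rad
φ₂ = arcsin(sin φ₁ cos δ + cos φ₁ sin δ cos θ)
   = arcsin(0.37533·0.98716 + 0.92689·0.15975·-0.91283) = 13.61169°
λ₂ = λ₁ + atan2(sin θ sin δ cos φ₁, cos δ − sin φ₁ sin φ₂) = -1.09089°

13.612°N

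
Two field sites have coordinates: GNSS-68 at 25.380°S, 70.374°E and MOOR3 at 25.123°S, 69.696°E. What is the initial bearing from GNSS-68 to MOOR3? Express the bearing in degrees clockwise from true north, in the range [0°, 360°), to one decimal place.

Δλ = -0.6780°
y = sin Δλ · cos φ₂ = -0.010714
x = cos φ₁ sin φ₂ − sin φ₁ cos φ₂ cos Δλ = 0.004458
θ = atan2(y, x) = -67.4061° → 292.5939° (mod 360°)

292.6°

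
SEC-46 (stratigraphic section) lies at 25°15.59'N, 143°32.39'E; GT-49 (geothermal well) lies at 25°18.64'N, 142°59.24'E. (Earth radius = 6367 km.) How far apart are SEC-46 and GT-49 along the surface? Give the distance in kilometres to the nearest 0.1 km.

55.8 km

SEC-46: φ = +25.25983°, λ = +143.53983°
GT-49: φ = +25.31067°, λ = +142.98733°
Δφ = 0.0508°,  Δλ = -0.5525°
a = sin²(Δφ/2) + cos φ₁ cos φ₂ sin²(Δλ/2) = 0.000019
c = 2·arcsin(√a) = 0.008764 rad = 0.5021°
d = R·c = 6367 × 0.008764 = 55.8 km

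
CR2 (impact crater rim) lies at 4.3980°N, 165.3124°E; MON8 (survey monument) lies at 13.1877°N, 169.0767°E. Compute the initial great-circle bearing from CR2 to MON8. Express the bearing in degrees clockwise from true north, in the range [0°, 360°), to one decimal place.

Δλ = 3.7643°
y = sin Δλ · cos φ₂ = 0.063921
x = cos φ₁ sin φ₂ − sin φ₁ cos φ₂ cos Δλ = 0.152969
θ = atan2(y, x) = 22.6784° → 22.6784° (mod 360°)

22.7°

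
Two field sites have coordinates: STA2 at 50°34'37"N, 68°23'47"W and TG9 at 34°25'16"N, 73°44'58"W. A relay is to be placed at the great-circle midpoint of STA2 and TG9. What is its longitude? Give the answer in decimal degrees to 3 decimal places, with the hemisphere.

71.421°W

STA2: φ = +50.57694°, λ = -68.39639°
TG9: φ = +34.42111°, λ = -73.74944°
Bx = cos φ₂ cos Δλ = 0.821308,  By = cos φ₂ sin Δλ = -0.076958
φₘ = atan2(sin φ₁ + sin φ₂, √((cos φ₁ + Bx)² + By²)) = 42.52965°
λₘ = λ₁ + atan2(By, cos φ₁ + Bx) = -71.42124°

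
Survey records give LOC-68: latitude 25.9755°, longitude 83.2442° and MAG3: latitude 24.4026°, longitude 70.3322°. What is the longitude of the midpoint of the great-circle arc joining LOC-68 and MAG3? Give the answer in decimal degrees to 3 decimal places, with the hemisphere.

76.746°E

Bx = cos φ₂ cos Δλ = 0.887638,  By = cos φ₂ sin Δλ = -0.203492
φₘ = atan2(sin φ₁ + sin φ₂, √((cos φ₁ + Bx)² + By²)) = 25.32971°
λₘ = λ₁ + atan2(By, cos φ₁ + Bx) = 76.74634°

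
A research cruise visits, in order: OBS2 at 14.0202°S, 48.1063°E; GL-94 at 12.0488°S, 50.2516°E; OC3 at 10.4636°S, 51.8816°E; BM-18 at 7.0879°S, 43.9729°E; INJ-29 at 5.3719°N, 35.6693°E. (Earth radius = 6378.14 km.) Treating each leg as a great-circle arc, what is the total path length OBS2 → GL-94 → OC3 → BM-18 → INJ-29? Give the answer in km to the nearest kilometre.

3184 km

OBS2→GL-94: c = 0.050143 rad, d = 319.82 km
GL-94→OC3: c = 0.039293 rad, d = 250.61 km
OC3→BM-18: c = 0.148574 rad, d = 947.63 km
BM-18→INJ-29: c = 0.261164 rad, d = 1665.74 km
Total = 319.82 + 250.61 + 947.63 + 1665.74 = 3183.80 km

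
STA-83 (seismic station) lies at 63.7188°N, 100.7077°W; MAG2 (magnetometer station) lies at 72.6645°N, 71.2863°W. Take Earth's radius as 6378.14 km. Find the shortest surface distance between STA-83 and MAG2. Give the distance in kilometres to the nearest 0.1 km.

1544.6 km

Δφ = 8.9457°,  Δλ = 29.4214°
a = sin²(Δφ/2) + cos φ₁ cos φ₂ sin²(Δλ/2) = 0.014590
c = 2·arcsin(√a) = 0.242166 rad = 13.8751°
d = R·c = 6378.14 × 0.242166 = 1544.6 km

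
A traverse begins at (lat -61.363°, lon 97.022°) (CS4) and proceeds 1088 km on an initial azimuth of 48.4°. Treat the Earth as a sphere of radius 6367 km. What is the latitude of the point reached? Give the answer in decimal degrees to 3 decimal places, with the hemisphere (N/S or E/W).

54.172°S

δ = d/R = 1088/6367 = 0.170881 rad
φ₂ = arcsin(sin φ₁ cos δ + cos φ₁ sin δ cos θ)
   = arcsin(-0.87767·0.98544 + 0.47926·0.17005·0.66393) = -54.17238°
λ₂ = λ₁ + atan2(sin θ sin δ cos φ₁, cos δ − sin φ₁ sin φ₂) = 109.56922°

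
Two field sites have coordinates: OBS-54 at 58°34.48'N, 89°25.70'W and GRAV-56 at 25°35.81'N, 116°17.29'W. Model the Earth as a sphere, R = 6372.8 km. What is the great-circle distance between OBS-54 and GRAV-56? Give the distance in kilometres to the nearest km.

4225 km

OBS-54: φ = +58.57467°, λ = -89.42833°
GRAV-56: φ = +25.59683°, λ = -116.28817°
Δφ = -32.9778°,  Δλ = -26.8598°
a = sin²(Δφ/2) + cos φ₁ cos φ₂ sin²(Δλ/2) = 0.105924
c = 2·arcsin(√a) = 0.662996 rad = 37.9869°
d = R·c = 6372.8 × 0.662996 = 4225.1 km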